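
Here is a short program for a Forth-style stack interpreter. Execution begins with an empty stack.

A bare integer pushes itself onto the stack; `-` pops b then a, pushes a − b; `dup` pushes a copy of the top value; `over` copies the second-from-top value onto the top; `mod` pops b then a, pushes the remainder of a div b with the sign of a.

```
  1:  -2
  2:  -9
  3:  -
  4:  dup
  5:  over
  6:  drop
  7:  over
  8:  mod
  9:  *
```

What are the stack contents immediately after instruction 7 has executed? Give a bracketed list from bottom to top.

[7, 7, 7]

-2    [-2]
-9    [-2, -9]
-     [7]
dup   [7, 7]
over  [7, 7, 7]
drop  [7, 7]
over  [7, 7, 7]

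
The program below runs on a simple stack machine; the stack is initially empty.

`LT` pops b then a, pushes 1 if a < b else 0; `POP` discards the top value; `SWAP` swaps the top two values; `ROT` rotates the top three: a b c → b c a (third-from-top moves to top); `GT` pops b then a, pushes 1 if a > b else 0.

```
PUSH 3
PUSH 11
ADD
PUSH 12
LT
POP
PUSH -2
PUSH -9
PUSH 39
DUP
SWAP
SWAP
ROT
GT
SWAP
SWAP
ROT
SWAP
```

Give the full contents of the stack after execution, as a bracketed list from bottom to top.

[39, -2, 1]

PUSH 3   [3]
PUSH 11  [3, 11]
ADD      [14]
PUSH 12  [14, 12]
LT       [0]
POP      []
PUSH -2  [-2]
PUSH -9  [-2, -9]
PUSH 39  [-2, -9, 39]
DUP      [-2, -9, 39, 39]
SWAP     [-2, -9, 39, 39]
SWAP     [-2, -9, 39, 39]
ROT      [-2, 39, 39, -9]
GT       [-2, 39, 1]
SWAP     [-2, 1, 39]
SWAP     [-2, 39, 1]
ROT      [39, 1, -2]
SWAP     [39, -2, 1]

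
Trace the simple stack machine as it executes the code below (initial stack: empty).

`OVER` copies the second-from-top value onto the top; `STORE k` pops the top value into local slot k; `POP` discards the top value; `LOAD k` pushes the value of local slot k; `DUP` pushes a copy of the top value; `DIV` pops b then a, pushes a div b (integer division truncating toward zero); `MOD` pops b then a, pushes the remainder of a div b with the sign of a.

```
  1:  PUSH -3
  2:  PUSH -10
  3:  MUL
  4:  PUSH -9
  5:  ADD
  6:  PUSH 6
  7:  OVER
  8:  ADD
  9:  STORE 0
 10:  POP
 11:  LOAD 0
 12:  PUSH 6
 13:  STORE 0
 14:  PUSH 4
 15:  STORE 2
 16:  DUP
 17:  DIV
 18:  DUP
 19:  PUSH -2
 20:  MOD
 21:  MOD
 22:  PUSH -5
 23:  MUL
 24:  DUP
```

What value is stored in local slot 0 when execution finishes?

6

PUSH -3  : -3
PUSH -10 : -3 -10
MUL      : 30
PUSH -9  : 30 -9
ADD      : 21
PUSH 6   : 21 6
OVER     : 21 6 21
ADD      : 21 27
STORE 0  : 21
POP      : (empty)
LOAD 0   : 27
PUSH 6   : 27 6
STORE 0  : 27
PUSH 4   : 27 4
STORE 2  : 27
DUP      : 27 27
DIV      : 1
DUP      : 1 1
PUSH -2  : 1 1 -2
MOD      : 1 1
MOD      : 0
PUSH -5  : 0 -5
MUL      : 0
DUP      : 0 0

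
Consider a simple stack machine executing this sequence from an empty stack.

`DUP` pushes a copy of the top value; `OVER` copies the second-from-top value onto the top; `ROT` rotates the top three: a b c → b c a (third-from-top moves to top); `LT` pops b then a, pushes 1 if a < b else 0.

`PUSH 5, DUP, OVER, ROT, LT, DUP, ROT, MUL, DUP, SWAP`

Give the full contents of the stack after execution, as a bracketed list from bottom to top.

[0, 0, 0]

PUSH 5 → [5]
DUP    → [5, 5]
OVER   → [5, 5, 5]
ROT    → [5, 5, 5]
LT     → [5, 0]
DUP    → [5, 0, 0]
ROT    → [0, 0, 5]
MUL    → [0, 0]
DUP    → [0, 0, 0]
SWAP   → [0, 0, 0]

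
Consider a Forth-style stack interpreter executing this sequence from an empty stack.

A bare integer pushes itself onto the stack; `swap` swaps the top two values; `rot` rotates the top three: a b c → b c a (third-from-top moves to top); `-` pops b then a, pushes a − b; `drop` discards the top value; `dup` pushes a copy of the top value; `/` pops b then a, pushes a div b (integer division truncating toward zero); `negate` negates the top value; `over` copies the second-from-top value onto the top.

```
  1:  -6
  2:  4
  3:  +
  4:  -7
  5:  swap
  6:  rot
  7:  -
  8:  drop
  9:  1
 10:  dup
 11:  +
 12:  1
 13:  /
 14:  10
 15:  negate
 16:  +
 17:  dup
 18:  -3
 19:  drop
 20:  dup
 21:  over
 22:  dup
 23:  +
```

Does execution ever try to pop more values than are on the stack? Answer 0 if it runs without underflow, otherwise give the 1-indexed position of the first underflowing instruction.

6

-6    [-6]
4     [-6, 4]
+     [-2]
-7    [-2, -7]
swap  [-7, -2]
rot  — needs 3 operands, stack has 2 → underflow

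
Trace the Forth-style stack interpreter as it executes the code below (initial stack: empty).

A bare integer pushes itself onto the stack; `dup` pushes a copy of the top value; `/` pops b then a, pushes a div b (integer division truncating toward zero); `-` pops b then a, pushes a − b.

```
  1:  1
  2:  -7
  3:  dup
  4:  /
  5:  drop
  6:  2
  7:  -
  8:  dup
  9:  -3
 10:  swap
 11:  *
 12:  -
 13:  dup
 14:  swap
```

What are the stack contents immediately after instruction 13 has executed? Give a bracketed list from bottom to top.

1    -> 1
-7   -> 1 -7
dup  -> 1 -7 -7
/    -> 1 1
drop -> 1
2    -> 1 2
-    -> -1
dup  -> -1 -1
-3   -> -1 -1 -3
swap -> -1 -3 -1
*    -> -1 3
-    -> -4
dup  -> -4 -4

[-4, -4]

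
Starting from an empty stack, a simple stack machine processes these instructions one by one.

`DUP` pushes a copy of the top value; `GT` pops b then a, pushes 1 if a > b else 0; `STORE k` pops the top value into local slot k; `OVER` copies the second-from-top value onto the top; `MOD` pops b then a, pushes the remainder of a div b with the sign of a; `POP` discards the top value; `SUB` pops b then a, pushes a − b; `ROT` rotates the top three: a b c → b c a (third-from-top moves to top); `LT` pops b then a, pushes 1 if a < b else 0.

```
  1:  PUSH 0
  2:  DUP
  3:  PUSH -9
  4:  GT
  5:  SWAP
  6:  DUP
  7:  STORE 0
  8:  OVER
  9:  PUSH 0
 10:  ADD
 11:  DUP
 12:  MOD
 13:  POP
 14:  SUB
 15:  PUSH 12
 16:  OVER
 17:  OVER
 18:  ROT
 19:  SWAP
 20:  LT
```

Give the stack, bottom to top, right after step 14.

[1]

PUSH 0  → [0]
DUP     → [0, 0]
PUSH -9 → [0, 0, -9]
GT      → [0, 1]
SWAP    → [1, 0]
DUP     → [1, 0, 0]
STORE 0 → [1, 0]
OVER    → [1, 0, 1]
PUSH 0  → [1, 0, 1, 0]
ADD     → [1, 0, 1]
DUP     → [1, 0, 1, 1]
MOD     → [1, 0, 0]
POP     → [1, 0]
SUB     → [1]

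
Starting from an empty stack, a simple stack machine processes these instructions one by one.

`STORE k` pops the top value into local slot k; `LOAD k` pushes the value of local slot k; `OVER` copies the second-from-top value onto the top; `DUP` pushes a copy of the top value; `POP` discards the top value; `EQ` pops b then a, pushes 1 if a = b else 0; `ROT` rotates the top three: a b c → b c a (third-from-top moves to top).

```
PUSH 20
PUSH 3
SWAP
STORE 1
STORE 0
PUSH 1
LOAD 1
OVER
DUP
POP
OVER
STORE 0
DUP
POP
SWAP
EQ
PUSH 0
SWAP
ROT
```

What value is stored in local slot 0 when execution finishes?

PUSH 20 : 20
PUSH 3  : 20 3
SWAP    : 3 20
STORE 1 : 3
STORE 0 : (empty)
PUSH 1  : 1
LOAD 1  : 1 20
OVER    : 1 20 1
DUP     : 1 20 1 1
POP     : 1 20 1
OVER    : 1 20 1 20
STORE 0 : 1 20 1
DUP     : 1 20 1 1
POP     : 1 20 1
SWAP    : 1 1 20
EQ      : 1 0
PUSH 0  : 1 0 0
SWAP    : 1 0 0
ROT     : 0 0 1

20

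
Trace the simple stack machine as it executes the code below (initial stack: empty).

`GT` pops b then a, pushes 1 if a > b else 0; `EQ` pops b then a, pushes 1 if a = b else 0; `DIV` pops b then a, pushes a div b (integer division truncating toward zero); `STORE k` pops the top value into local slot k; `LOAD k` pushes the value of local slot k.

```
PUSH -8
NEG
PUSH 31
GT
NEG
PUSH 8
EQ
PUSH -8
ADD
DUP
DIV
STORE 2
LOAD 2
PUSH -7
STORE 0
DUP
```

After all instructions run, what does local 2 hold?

PUSH -8 -> [-8]
NEG     -> [8]
PUSH 31 -> [8, 31]
GT      -> [0]
NEG     -> [0]
PUSH 8  -> [0, 8]
EQ      -> [0]
PUSH -8 -> [0, -8]
ADD     -> [-8]
DUP     -> [-8, -8]
DIV     -> [1]
STORE 2 -> []
LOAD 2  -> [1]
PUSH -7 -> [1, -7]
STORE 0 -> [1]
DUP     -> [1, 1]

1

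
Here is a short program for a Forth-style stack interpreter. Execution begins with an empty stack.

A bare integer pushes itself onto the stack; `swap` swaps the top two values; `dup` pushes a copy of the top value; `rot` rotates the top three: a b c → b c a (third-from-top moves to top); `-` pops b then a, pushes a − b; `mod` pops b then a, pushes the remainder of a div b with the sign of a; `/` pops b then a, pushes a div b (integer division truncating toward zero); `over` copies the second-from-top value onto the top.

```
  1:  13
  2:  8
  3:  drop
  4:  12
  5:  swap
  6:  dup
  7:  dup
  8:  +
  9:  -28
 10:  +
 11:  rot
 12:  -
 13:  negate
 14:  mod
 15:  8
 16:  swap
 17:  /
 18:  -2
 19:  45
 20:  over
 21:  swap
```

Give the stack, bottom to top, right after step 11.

13   -> [13]
8    -> [13, 8]
drop -> [13]
12   -> [13, 12]
swap -> [12, 13]
dup  -> [12, 13, 13]
dup  -> [12, 13, 13, 13]
+    -> [12, 13, 26]
-28  -> [12, 13, 26, -28]
+    -> [12, 13, -2]
rot  -> [13, -2, 12]

[13, -2, 12]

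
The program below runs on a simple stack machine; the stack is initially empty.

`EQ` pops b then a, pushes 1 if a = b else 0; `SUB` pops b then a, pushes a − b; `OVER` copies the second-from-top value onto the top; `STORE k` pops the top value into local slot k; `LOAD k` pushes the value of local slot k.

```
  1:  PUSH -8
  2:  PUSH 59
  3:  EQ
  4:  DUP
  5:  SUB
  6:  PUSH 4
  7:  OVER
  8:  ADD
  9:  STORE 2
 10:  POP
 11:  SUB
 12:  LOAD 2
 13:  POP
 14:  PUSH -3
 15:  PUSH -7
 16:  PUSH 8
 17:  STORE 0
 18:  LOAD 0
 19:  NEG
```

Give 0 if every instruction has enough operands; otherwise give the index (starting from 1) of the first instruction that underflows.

PUSH -8  -8
PUSH 59  -8 59
EQ       0
DUP      0 0
SUB      0
PUSH 4   0 4
OVER     0 4 0
ADD      0 4
STORE 2  0
POP      (empty)
SUB  — needs 2 operands, stack has 0 → underflow

11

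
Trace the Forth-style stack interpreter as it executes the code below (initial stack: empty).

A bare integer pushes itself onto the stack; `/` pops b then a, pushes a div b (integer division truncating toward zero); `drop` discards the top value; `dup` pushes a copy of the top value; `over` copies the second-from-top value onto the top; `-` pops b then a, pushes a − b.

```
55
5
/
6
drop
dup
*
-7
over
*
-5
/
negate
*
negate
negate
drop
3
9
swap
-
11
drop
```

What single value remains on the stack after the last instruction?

6

55     → [55]
5      → [55, 5]
/      → [11]
6      → [11, 6]
drop   → [11]
dup    → [11, 11]
*      → [121]
-7     → [121, -7]
over   → [121, -7, 121]
*      → [121, -847]
-5     → [121, -847, -5]
/      → [121, 169]
negate → [121, -169]
*      → [-20449]
negate → [20449]
negate → [-20449]
drop   → []
3      → [3]
9      → [3, 9]
swap   → [9, 3]
-      → [6]
11     → [6, 11]
drop   → [6]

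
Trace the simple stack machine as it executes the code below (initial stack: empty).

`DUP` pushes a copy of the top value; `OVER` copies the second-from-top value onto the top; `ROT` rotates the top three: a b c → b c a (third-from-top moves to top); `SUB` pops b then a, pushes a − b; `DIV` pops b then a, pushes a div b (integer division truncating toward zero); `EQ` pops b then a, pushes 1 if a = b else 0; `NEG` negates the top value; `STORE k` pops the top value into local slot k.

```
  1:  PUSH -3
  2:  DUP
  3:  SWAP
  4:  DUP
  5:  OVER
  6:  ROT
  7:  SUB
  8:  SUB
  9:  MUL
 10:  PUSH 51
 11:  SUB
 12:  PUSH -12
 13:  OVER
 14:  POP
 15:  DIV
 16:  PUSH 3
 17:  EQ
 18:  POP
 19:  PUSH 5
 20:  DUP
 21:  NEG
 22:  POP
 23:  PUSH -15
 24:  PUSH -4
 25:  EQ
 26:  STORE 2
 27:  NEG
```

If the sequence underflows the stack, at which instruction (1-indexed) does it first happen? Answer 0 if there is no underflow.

PUSH -3  → -3
DUP      → -3 -3
SWAP     → -3 -3
DUP      → -3 -3 -3
OVER     → -3 -3 -3 -3
ROT      → -3 -3 -3 -3
SUB      → -3 -3 0
SUB      → -3 -3
MUL      → 9
PUSH 51  → 9 51
SUB      → -42
PUSH -12 → -42 -12
OVER     → -42 -12 -42
POP      → -42 -12
DIV      → 3
PUSH 3   → 3 3
EQ       → 1
POP      → (empty)
PUSH 5   → 5
DUP      → 5 5
NEG      → 5 -5
POP      → 5
PUSH -15 → 5 -15
PUSH -4  → 5 -15 -4
EQ       → 5 0
STORE 2  → 5
NEG      → -5

0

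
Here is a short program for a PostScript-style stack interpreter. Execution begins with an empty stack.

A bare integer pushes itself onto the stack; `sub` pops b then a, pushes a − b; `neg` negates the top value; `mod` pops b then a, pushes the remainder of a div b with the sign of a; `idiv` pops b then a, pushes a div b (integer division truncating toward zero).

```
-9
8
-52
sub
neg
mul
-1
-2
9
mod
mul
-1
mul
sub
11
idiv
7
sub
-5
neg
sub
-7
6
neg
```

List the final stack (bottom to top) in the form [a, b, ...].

-9   -> [-9]
8    -> [-9, 8]
-52  -> [-9, 8, -52]
sub  -> [-9, 60]
neg  -> [-9, -60]
mul  -> [540]
-1   -> [540, -1]
-2   -> [540, -1, -2]
9    -> [540, -1, -2, 9]
mod  -> [540, -1, -2]
mul  -> [540, 2]
-1   -> [540, 2, -1]
mul  -> [540, -2]
sub  -> [542]
11   -> [542, 11]
idiv -> [49]
7    -> [49, 7]
sub  -> [42]
-5   -> [42, -5]
neg  -> [42, 5]
sub  -> [37]
-7   -> [37, -7]
6    -> [37, -7, 6]
neg  -> [37, -7, -6]

[37, -7, -6]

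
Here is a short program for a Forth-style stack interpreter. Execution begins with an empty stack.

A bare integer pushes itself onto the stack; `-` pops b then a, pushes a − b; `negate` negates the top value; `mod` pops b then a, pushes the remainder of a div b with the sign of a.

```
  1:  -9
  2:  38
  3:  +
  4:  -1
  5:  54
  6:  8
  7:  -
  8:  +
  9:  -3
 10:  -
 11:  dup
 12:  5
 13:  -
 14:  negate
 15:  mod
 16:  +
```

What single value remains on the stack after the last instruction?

-9     → [-9]
38     → [-9, 38]
+      → [29]
-1     → [29, -1]
54     → [29, -1, 54]
8      → [29, -1, 54, 8]
-      → [29, -1, 46]
+      → [29, 45]
-3     → [29, 45, -3]
-      → [29, 48]
dup    → [29, 48, 48]
5      → [29, 48, 48, 5]
-      → [29, 48, 43]
negate → [29, 48, -43]
mod    → [29, 5]
+      → [34]

34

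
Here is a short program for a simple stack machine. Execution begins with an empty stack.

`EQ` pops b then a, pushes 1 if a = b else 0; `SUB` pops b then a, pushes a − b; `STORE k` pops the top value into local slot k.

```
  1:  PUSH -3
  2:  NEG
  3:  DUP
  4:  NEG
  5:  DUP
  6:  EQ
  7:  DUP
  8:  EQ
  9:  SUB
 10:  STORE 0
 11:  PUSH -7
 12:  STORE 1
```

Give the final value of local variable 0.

PUSH -3 : [-3]
NEG     : [3]
DUP     : [3, 3]
NEG     : [3, -3]
DUP     : [3, -3, -3]
EQ      : [3, 1]
DUP     : [3, 1, 1]
EQ      : [3, 1]
SUB     : [2]
STORE 0 : []
PUSH -7 : [-7]
STORE 1 : []

2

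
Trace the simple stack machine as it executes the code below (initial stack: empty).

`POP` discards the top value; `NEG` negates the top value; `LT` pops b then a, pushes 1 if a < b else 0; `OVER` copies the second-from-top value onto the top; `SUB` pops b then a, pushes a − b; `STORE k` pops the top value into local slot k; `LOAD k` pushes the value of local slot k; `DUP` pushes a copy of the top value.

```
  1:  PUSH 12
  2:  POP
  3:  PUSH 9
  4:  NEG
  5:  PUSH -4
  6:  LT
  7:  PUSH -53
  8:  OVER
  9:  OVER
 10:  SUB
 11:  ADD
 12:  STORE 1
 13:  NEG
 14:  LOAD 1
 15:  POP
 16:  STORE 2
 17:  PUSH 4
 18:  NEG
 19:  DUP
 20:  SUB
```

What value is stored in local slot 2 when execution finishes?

-1

PUSH 12  → [12]
POP      → []
PUSH 9   → [9]
NEG      → [-9]
PUSH -4  → [-9, -4]
LT       → [1]
PUSH -53 → [1, -53]
OVER     → [1, -53, 1]
OVER     → [1, -53, 1, -53]
SUB      → [1, -53, 54]
ADD      → [1, 1]
STORE 1  → [1]
NEG      → [-1]
LOAD 1   → [-1, 1]
POP      → [-1]
STORE 2  → []
PUSH 4   → [4]
NEG      → [-4]
DUP      → [-4, -4]
SUB      → [0]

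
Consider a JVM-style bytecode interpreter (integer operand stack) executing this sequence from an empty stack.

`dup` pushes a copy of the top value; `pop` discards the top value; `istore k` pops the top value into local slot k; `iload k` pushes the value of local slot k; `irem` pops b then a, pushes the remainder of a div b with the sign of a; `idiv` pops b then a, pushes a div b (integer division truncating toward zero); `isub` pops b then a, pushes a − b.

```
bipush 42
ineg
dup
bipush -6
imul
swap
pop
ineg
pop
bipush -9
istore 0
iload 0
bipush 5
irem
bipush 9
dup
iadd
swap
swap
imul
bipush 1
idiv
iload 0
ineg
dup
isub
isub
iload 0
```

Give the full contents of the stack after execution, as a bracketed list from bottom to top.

bipush 42 : [42]
ineg      : [-42]
dup       : [-42, -42]
bipush -6 : [-42, -42, -6]
imul      : [-42, 252]
swap      : [252, -42]
pop       : [252]
ineg      : [-252]
pop       : []
bipush -9 : [-9]
istore 0  : []
iload 0   : [-9]
bipush 5  : [-9, 5]
irem      : [-4]
bipush 9  : [-4, 9]
dup       : [-4, 9, 9]
iadd      : [-4, 18]
swap      : [18, -4]
swap      : [-4, 18]
imul      : [-72]
bipush 1  : [-72, 1]
idiv      : [-72]
iload 0   : [-72, -9]
ineg      : [-72, 9]
dup       : [-72, 9, 9]
isub      : [-72, 0]
isub      : [-72]
iload 0   : [-72, -9]

[-72, -9]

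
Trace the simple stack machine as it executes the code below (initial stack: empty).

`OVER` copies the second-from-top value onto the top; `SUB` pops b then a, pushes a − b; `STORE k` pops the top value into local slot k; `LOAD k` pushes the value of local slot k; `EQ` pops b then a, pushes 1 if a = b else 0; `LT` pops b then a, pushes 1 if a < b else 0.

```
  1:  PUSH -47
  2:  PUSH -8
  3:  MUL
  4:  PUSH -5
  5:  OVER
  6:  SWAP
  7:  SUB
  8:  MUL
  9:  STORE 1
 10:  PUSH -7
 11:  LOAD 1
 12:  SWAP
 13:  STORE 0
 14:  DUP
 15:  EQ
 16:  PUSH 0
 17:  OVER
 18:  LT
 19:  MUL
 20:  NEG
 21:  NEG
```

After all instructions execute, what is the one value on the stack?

PUSH -47 : [-47]
PUSH -8  : [-47, -8]
MUL      : [376]
PUSH -5  : [376, -5]
OVER     : [376, -5, 376]
SWAP     : [376, 376, -5]
SUB      : [376, 381]
MUL      : [143256]
STORE 1  : []
PUSH -7  : [-7]
LOAD 1   : [-7, 143256]
SWAP     : [143256, -7]
STORE 0  : [143256]
DUP      : [143256, 143256]
EQ       : [1]
PUSH 0   : [1, 0]
OVER     : [1, 0, 1]
LT       : [1, 1]
MUL      : [1]
NEG      : [-1]
NEG      : [1]

1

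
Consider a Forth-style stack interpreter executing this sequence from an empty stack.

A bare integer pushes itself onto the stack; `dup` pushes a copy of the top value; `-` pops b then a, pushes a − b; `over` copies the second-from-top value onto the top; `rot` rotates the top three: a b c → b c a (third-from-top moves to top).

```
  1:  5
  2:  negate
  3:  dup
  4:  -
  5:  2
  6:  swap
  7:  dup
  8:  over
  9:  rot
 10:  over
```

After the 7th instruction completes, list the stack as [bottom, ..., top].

[2, 0, 0]

5      -> [5]
negate -> [-5]
dup    -> [-5, -5]
-      -> [0]
2      -> [0, 2]
swap   -> [2, 0]
dup    -> [2, 0, 0]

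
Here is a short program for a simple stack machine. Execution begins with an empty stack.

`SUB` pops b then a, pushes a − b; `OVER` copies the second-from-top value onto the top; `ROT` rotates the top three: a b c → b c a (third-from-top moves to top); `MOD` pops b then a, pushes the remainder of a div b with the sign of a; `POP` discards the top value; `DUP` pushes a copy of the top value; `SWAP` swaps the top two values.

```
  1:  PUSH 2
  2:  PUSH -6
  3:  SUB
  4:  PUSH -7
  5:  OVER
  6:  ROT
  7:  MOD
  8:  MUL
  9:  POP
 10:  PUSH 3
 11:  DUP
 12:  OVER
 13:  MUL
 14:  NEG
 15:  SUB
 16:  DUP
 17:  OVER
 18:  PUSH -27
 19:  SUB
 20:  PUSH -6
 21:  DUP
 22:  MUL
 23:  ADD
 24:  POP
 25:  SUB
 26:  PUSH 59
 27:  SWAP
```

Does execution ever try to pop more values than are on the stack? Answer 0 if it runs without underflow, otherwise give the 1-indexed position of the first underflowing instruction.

PUSH 2   → [2]
PUSH -6  → [2, -6]
SUB      → [8]
PUSH -7  → [8, -7]
OVER     → [8, -7, 8]
ROT      → [-7, 8, 8]
MOD      → [-7, 0]
MUL      → [0]
POP      → []
PUSH 3   → [3]
DUP      → [3, 3]
OVER     → [3, 3, 3]
MUL      → [3, 9]
NEG      → [3, -9]
SUB      → [12]
DUP      → [12, 12]
OVER     → [12, 12, 12]
PUSH -27 → [12, 12, 12, -27]
SUB      → [12, 12, 39]
PUSH -6  → [12, 12, 39, -6]
DUP      → [12, 12, 39, -6, -6]
MUL      → [12, 12, 39, 36]
ADD      → [12, 12, 75]
POP      → [12, 12]
SUB      → [0]
PUSH 59  → [0, 59]
SWAP     → [59, 0]

0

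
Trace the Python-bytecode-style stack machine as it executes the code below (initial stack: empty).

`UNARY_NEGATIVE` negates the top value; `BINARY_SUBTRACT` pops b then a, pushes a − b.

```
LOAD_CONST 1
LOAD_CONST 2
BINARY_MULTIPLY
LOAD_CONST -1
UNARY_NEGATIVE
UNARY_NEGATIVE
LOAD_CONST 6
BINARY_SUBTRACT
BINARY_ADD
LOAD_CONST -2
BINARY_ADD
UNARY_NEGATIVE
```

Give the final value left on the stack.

LOAD_CONST 1    → 1
LOAD_CONST 2    → 1 2
BINARY_MULTIPLY → 2
LOAD_CONST -1   → 2 -1
UNARY_NEGATIVE  → 2 1
UNARY_NEGATIVE  → 2 -1
LOAD_CONST 6    → 2 -1 6
BINARY_SUBTRACT → 2 -7
BINARY_ADD      → -5
LOAD_CONST -2   → -5 -2
BINARY_ADD      → -7
UNARY_NEGATIVE  → 7

7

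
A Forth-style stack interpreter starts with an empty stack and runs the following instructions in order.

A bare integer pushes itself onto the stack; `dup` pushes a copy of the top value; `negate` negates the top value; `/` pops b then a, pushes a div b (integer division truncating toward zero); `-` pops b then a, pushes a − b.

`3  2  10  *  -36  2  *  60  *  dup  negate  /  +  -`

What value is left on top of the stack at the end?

3      : [3]
2      : [3, 2]
10     : [3, 2, 10]
*      : [3, 20]
-36    : [3, 20, -36]
2      : [3, 20, -36, 2]
*      : [3, 20, -72]
60     : [3, 20, -72, 60]
*      : [3, 20, -4320]
dup    : [3, 20, -4320, -4320]
negate : [3, 20, -4320, 4320]
/      : [3, 20, -1]
+      : [3, 19]
-      : [-16]

-16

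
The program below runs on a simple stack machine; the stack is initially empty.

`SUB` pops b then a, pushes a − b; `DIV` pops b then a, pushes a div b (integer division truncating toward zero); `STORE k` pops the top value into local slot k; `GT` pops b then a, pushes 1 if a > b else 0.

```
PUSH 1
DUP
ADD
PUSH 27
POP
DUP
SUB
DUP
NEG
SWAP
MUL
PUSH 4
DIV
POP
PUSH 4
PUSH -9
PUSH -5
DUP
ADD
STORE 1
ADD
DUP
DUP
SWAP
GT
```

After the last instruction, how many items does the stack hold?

2

PUSH 1  : 1
DUP     : 1 1
ADD     : 2
PUSH 27 : 2 27
POP     : 2
DUP     : 2 2
SUB     : 0
DUP     : 0 0
NEG     : 0 0
SWAP    : 0 0
MUL     : 0
PUSH 4  : 0 4
DIV     : 0
POP     : (empty)
PUSH 4  : 4
PUSH -9 : 4 -9
PUSH -5 : 4 -9 -5
DUP     : 4 -9 -5 -5
ADD     : 4 -9 -10
STORE 1 : 4 -9
ADD     : -5
DUP     : -5 -5
DUP     : -5 -5 -5
SWAP    : -5 -5 -5
GT      : -5 0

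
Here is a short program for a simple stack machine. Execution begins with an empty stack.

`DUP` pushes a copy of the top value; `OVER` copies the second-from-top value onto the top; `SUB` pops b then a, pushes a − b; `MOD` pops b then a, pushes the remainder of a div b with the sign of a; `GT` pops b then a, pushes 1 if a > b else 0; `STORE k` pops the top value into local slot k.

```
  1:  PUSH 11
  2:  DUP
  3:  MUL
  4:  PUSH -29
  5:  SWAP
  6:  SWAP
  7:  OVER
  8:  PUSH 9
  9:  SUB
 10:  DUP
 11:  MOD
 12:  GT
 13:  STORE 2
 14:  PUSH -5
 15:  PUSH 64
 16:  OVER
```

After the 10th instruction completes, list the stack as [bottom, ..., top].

[121, -29, 112, 112]

PUSH 11  -> 11
DUP      -> 11 11
MUL      -> 121
PUSH -29 -> 121 -29
SWAP     -> -29 121
SWAP     -> 121 -29
OVER     -> 121 -29 121
PUSH 9   -> 121 -29 121 9
SUB      -> 121 -29 112
DUP      -> 121 -29 112 112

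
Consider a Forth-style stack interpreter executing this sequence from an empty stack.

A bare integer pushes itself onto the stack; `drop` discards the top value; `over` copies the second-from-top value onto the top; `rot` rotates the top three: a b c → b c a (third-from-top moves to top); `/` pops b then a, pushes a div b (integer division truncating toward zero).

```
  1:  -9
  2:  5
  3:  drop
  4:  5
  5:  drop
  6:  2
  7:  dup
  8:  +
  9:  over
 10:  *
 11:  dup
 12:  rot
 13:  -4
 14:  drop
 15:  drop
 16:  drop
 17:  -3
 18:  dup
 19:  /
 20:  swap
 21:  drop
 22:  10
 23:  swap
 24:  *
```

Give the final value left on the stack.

10

-9    [-9]
5     [-9, 5]
drop  [-9]
5     [-9, 5]
drop  [-9]
2     [-9, 2]
dup   [-9, 2, 2]
+     [-9, 4]
over  [-9, 4, -9]
*     [-9, -36]
dup   [-9, -36, -36]
rot   [-36, -36, -9]
-4    [-36, -36, -9, -4]
drop  [-36, -36, -9]
drop  [-36, -36]
drop  [-36]
-3    [-36, -3]
dup   [-36, -3, -3]
/     [-36, 1]
swap  [1, -36]
drop  [1]
10    [1, 10]
swap  [10, 1]
*     [10]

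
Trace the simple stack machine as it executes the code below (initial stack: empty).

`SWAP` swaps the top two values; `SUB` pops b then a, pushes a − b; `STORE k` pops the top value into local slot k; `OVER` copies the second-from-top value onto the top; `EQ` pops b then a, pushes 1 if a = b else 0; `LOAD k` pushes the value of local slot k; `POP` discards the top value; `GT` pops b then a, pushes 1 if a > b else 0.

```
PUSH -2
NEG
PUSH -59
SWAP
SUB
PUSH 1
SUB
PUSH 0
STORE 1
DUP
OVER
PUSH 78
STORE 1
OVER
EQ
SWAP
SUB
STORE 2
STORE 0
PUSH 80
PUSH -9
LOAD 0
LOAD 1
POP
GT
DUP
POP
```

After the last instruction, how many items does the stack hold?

PUSH -2  → [-2]
NEG      → [2]
PUSH -59 → [2, -59]
SWAP     → [-59, 2]
SUB      → [-61]
PUSH 1   → [-61, 1]
SUB      → [-62]
PUSH 0   → [-62, 0]
STORE 1  → [-62]
DUP      → [-62, -62]
OVER     → [-62, -62, -62]
PUSH 78  → [-62, -62, -62, 78]
STORE 1  → [-62, -62, -62]
OVER     → [-62, -62, -62, -62]
EQ       → [-62, -62, 1]
SWAP     → [-62, 1, -62]
SUB      → [-62, 63]
STORE 2  → [-62]
STORE 0  → []
PUSH 80  → [80]
PUSH -9  → [80, -9]
LOAD 0   → [80, -9, -62]
LOAD 1   → [80, -9, -62, 78]
POP      → [80, -9, -62]
GT       → [80, 1]
DUP      → [80, 1, 1]
POP      → [80, 1]

2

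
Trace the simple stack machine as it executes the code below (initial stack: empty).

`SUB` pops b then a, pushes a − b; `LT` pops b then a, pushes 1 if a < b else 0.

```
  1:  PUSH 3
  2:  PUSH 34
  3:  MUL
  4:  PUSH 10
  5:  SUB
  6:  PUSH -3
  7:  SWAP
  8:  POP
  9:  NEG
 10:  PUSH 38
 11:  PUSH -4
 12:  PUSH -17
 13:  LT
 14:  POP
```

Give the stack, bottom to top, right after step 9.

PUSH 3  : [3]
PUSH 34 : [3, 34]
MUL     : [102]
PUSH 10 : [102, 10]
SUB     : [92]
PUSH -3 : [92, -3]
SWAP    : [-3, 92]
POP     : [-3]
NEG     : [3]

[3]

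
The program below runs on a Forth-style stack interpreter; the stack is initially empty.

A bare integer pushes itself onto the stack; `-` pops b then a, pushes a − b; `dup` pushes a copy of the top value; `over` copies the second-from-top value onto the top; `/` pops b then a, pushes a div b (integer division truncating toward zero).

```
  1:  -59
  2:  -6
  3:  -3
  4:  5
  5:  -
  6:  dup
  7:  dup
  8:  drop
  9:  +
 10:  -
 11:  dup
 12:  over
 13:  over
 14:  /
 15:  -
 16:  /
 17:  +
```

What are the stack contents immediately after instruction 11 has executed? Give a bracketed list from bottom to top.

[-59, 10, 10]

-59  : [-59]
-6   : [-59, -6]
-3   : [-59, -6, -3]
5    : [-59, -6, -3, 5]
-    : [-59, -6, -8]
dup  : [-59, -6, -8, -8]
dup  : [-59, -6, -8, -8, -8]
drop : [-59, -6, -8, -8]
+    : [-59, -6, -16]
-    : [-59, 10]
dup  : [-59, 10, 10]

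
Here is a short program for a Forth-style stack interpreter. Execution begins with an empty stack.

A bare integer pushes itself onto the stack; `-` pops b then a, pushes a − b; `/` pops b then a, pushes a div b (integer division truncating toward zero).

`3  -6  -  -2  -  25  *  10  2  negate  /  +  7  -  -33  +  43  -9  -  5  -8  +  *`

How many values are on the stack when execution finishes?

3      → [3]
-6     → [3, -6]
-      → [9]
-2     → [9, -2]
-      → [11]
25     → [11, 25]
*      → [275]
10     → [275, 10]
2      → [275, 10, 2]
negate → [275, 10, -2]
/      → [275, -5]
+      → [270]
7      → [270, 7]
-      → [263]
-33    → [263, -33]
+      → [230]
43     → [230, 43]
-9     → [230, 43, -9]
-      → [230, 52]
5      → [230, 52, 5]
-8     → [230, 52, 5, -8]
+      → [230, 52, -3]
*      → [230, -156]

2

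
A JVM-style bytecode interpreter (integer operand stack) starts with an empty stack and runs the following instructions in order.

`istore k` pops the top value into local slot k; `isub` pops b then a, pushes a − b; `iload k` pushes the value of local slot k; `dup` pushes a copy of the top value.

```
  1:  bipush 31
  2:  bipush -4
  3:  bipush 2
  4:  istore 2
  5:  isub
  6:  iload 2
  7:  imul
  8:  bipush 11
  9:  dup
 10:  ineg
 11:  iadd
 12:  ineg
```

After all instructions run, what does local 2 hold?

2

bipush 31 -> [31]
bipush -4 -> [31, -4]
bipush 2  -> [31, -4, 2]
istore 2  -> [31, -4]
isub      -> [35]
iload 2   -> [35, 2]
imul      -> [70]
bipush 11 -> [70, 11]
dup       -> [70, 11, 11]
ineg      -> [70, 11, -11]
iadd      -> [70, 0]
ineg      -> [70, 0]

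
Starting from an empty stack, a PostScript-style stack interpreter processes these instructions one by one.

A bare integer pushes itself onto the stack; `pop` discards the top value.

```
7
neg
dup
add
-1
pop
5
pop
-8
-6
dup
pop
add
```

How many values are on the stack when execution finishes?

7   : 7
neg : -7
dup : -7 -7
add : -14
-1  : -14 -1
pop : -14
5   : -14 5
pop : -14
-8  : -14 -8
-6  : -14 -8 -6
dup : -14 -8 -6 -6
pop : -14 -8 -6
add : -14 -14

2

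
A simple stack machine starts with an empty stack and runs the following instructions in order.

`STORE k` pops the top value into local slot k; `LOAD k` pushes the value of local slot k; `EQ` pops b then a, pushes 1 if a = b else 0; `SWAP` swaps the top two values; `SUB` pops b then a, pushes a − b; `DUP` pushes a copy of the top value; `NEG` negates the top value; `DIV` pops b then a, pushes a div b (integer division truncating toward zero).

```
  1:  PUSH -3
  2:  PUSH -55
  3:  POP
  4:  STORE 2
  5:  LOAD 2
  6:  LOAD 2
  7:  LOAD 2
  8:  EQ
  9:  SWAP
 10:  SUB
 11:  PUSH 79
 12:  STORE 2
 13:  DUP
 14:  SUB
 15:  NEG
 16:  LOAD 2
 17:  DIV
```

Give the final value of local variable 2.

79

PUSH -3  : [-3]
PUSH -55 : [-3, -55]
POP      : [-3]
STORE 2  : []
LOAD 2   : [-3]
LOAD 2   : [-3, -3]
LOAD 2   : [-3, -3, -3]
EQ       : [-3, 1]
SWAP     : [1, -3]
SUB      : [4]
PUSH 79  : [4, 79]
STORE 2  : [4]
DUP      : [4, 4]
SUB      : [0]
NEG      : [0]
LOAD 2   : [0, 79]
DIV      : [0]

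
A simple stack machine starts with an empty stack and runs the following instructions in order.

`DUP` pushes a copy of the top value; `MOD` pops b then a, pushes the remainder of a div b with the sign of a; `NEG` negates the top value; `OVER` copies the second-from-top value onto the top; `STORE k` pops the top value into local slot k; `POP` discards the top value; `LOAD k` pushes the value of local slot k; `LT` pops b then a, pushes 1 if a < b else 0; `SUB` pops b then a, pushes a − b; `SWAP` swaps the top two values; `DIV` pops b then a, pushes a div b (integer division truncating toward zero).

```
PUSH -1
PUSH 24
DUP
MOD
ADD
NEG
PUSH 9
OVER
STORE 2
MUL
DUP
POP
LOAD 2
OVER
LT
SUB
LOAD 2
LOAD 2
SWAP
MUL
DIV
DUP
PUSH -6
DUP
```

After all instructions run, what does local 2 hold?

1

PUSH -1 → [-1]
PUSH 24 → [-1, 24]
DUP     → [-1, 24, 24]
MOD     → [-1, 0]
ADD     → [-1]
NEG     → [1]
PUSH 9  → [1, 9]
OVER    → [1, 9, 1]
STORE 2 → [1, 9]
MUL     → [9]
DUP     → [9, 9]
POP     → [9]
LOAD 2  → [9, 1]
OVER    → [9, 1, 9]
LT      → [9, 1]
SUB     → [8]
LOAD 2  → [8, 1]
LOAD 2  → [8, 1, 1]
SWAP    → [8, 1, 1]
MUL     → [8, 1]
DIV     → [8]
DUP     → [8, 8]
PUSH -6 → [8, 8, -6]
DUP     → [8, 8, -6, -6]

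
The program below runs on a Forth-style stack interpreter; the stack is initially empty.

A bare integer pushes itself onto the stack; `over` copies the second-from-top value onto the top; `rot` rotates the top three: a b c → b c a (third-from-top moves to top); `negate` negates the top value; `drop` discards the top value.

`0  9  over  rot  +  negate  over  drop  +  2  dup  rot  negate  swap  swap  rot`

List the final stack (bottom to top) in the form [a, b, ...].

0      -> 0
9      -> 0 9
over   -> 0 9 0
rot    -> 9 0 0
+      -> 9 0
negate -> 9 0
over   -> 9 0 9
drop   -> 9 0
+      -> 9
2      -> 9 2
dup    -> 9 2 2
rot    -> 2 2 9
negate -> 2 2 -9
swap   -> 2 -9 2
swap   -> 2 2 -9
rot    -> 2 -9 2

[2, -9, 2]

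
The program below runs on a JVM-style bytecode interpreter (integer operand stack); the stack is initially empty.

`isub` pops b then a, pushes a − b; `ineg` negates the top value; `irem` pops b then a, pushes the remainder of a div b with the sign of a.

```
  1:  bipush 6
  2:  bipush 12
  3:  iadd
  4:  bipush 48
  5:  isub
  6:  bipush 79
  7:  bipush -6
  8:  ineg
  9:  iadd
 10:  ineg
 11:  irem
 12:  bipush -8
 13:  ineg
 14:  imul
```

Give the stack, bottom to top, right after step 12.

bipush 6  -> 6
bipush 12 -> 6 12
iadd      -> 18
bipush 48 -> 18 48
isub      -> -30
bipush 79 -> -30 79
bipush -6 -> -30 79 -6
ineg      -> -30 79 6
iadd      -> -30 85
ineg      -> -30 -85
irem      -> -30
bipush -8 -> -30 -8

[-30, -8]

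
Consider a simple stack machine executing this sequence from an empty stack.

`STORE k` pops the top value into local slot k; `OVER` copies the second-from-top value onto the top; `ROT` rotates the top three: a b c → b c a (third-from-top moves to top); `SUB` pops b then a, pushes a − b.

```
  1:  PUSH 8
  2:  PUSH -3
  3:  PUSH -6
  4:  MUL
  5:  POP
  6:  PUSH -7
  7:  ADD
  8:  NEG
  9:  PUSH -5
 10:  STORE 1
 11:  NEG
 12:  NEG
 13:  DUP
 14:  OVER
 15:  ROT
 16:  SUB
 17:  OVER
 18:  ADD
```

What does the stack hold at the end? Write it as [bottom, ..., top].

[-1, -1]

PUSH 8  → 8
PUSH -3 → 8 -3
PUSH -6 → 8 -3 -6
MUL     → 8 18
POP     → 8
PUSH -7 → 8 -7
ADD     → 1
NEG     → -1
PUSH -5 → -1 -5
STORE 1 → -1
NEG     → 1
NEG     → -1
DUP     → -1 -1
OVER    → -1 -1 -1
ROT     → -1 -1 -1
SUB     → -1 0
OVER    → -1 0 -1
ADD     → -1 -1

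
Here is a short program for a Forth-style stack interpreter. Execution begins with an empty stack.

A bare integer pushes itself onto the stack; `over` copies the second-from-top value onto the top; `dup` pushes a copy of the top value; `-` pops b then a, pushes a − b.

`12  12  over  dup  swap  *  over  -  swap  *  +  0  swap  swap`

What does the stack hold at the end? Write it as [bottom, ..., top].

12    12
12    12 12
over  12 12 12
dup   12 12 12 12
swap  12 12 12 12
*     12 12 144
over  12 12 144 12
-     12 12 132
swap  12 132 12
*     12 1584
+     1596
0     1596 0
swap  0 1596
swap  1596 0

[1596, 0]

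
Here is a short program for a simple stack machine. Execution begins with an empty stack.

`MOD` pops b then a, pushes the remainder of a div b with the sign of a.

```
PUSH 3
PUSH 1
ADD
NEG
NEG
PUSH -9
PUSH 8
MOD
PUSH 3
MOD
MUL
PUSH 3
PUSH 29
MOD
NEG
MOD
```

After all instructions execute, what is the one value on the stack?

-1

PUSH 3  : 3
PUSH 1  : 3 1
ADD     : 4
NEG     : -4
NEG     : 4
PUSH -9 : 4 -9
PUSH 8  : 4 -9 8
MOD     : 4 -1
PUSH 3  : 4 -1 3
MOD     : 4 -1
MUL     : -4
PUSH 3  : -4 3
PUSH 29 : -4 3 29
MOD     : -4 3
NEG     : -4 -3
MOD     : -1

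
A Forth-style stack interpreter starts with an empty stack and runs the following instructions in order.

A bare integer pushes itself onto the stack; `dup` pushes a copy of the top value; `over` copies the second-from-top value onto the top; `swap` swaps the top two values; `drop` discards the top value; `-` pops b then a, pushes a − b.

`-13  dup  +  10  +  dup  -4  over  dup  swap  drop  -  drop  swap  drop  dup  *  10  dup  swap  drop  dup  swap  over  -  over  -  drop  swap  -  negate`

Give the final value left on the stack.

246

-13    → [-13]
dup    → [-13, -13]
+      → [-26]
10     → [-26, 10]
+      → [-16]
dup    → [-16, -16]
-4     → [-16, -16, -4]
over   → [-16, -16, -4, -16]
dup    → [-16, -16, -4, -16, -16]
swap   → [-16, -16, -4, -16, -16]
drop   → [-16, -16, -4, -16]
-      → [-16, -16, 12]
drop   → [-16, -16]
swap   → [-16, -16]
drop   → [-16]
dup    → [-16, -16]
*      → [256]
10     → [256, 10]
dup    → [256, 10, 10]
swap   → [256, 10, 10]
drop   → [256, 10]
dup    → [256, 10, 10]
swap   → [256, 10, 10]
over   → [256, 10, 10, 10]
-      → [256, 10, 0]
over   → [256, 10, 0, 10]
-      → [256, 10, -10]
drop   → [256, 10]
swap   → [10, 256]
-      → [-246]
negate → [246]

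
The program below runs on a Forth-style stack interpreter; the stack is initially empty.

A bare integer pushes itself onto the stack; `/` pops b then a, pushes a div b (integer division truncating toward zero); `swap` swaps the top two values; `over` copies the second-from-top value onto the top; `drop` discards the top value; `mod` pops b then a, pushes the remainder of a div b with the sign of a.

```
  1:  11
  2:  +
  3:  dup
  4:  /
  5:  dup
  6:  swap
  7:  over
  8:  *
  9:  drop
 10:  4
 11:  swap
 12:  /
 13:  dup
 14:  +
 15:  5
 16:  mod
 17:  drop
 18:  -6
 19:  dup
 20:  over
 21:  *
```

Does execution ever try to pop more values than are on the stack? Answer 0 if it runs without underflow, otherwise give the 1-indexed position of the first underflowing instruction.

2

11 -> 11
+  — needs 2 operands, stack has 1 → underflow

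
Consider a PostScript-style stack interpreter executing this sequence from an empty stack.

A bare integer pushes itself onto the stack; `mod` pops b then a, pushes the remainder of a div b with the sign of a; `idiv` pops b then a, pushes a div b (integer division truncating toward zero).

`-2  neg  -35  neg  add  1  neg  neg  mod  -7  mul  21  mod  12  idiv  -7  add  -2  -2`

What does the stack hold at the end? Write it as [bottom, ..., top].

-2   -> [-2]
neg  -> [2]
-35  -> [2, -35]
neg  -> [2, 35]
add  -> [37]
1    -> [37, 1]
neg  -> [37, -1]
neg  -> [37, 1]
mod  -> [0]
-7   -> [0, -7]
mul  -> [0]
21   -> [0, 21]
mod  -> [0]
12   -> [0, 12]
idiv -> [0]
-7   -> [0, -7]
add  -> [-7]
-2   -> [-7, -2]
-2   -> [-7, -2, -2]

[-7, -2, -2]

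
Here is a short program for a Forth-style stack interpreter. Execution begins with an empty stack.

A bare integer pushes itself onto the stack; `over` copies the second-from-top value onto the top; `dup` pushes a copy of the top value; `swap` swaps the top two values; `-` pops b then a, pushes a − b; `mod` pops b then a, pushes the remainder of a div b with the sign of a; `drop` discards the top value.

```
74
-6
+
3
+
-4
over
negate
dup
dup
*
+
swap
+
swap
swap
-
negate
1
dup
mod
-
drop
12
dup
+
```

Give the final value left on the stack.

74     → [74]
-6     → [74, -6]
+      → [68]
3      → [68, 3]
+      → [71]
-4     → [71, -4]
over   → [71, -4, 71]
negate → [71, -4, -71]
dup    → [71, -4, -71, -71]
dup    → [71, -4, -71, -71, -71]
*      → [71, -4, -71, 5041]
+      → [71, -4, 4970]
swap   → [71, 4970, -4]
+      → [71, 4966]
swap   → [4966, 71]
swap   → [71, 4966]
-      → [-4895]
negate → [4895]
1      → [4895, 1]
dup    → [4895, 1, 1]
mod    → [4895, 0]
-      → [4895]
drop   → []
12     → [12]
dup    → [12, 12]
+      → [24]

24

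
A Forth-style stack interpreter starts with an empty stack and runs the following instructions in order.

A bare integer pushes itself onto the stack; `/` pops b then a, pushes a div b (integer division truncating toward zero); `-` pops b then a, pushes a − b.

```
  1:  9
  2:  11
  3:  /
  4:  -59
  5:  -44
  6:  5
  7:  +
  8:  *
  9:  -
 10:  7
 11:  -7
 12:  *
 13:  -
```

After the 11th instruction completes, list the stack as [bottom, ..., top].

9   : 9
11  : 9 11
/   : 0
-59 : 0 -59
-44 : 0 -59 -44
5   : 0 -59 -44 5
+   : 0 -59 -39
*   : 0 2301
-   : -2301
7   : -2301 7
-7  : -2301 7 -7

[-2301, 7, -7]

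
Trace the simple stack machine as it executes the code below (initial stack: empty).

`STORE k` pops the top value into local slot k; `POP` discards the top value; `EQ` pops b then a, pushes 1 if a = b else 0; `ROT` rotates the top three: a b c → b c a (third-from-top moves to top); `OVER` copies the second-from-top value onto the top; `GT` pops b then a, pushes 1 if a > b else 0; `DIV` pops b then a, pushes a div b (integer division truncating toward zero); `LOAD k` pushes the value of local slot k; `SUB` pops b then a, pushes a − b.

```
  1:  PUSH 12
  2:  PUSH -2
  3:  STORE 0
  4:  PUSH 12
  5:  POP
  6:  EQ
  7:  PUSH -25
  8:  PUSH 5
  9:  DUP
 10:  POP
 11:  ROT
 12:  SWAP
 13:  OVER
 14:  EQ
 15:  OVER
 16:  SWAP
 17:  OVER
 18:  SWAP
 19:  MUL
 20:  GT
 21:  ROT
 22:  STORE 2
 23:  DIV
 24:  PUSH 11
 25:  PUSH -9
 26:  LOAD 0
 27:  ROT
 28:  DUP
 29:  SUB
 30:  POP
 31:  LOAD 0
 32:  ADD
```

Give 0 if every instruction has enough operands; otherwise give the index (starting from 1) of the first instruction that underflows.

PUSH 12  [12]
PUSH -2  [12, -2]
STORE 0  [12]
PUSH 12  [12, 12]
POP      [12]
EQ  — needs 2 operands, stack has 1 → underflow

6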